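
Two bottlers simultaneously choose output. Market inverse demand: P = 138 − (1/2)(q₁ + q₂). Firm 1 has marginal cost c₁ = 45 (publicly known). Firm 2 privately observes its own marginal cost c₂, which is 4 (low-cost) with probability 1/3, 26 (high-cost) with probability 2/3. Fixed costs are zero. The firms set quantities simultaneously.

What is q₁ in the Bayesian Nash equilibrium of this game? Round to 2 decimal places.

Type-c best response for Firm 2: q₂(c) = (138 − c) − q₁/2.
Firm 1 maximizes expected profit; its first-order condition is 138 − q₁ − (1/2)E[q₂] − 45 = 0.
Substituting E[q₂] and solving: E[c₂] = 18.6667, so q₁ = (138 − 2·45 + 18.6667)/(3/2) = 44.4444.

44.44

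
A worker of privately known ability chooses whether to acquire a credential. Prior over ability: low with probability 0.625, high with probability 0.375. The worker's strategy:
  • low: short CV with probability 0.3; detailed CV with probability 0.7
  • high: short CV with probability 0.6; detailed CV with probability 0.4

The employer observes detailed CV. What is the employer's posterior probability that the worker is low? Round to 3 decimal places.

P(detailed CV) = 0.625·0.7 + 0.375·0.4 = 0.5875
P(low | detailed CV) = (0.625·0.7) / 0.5875 = 0.4375 / 0.5875 = 0.744681

0.745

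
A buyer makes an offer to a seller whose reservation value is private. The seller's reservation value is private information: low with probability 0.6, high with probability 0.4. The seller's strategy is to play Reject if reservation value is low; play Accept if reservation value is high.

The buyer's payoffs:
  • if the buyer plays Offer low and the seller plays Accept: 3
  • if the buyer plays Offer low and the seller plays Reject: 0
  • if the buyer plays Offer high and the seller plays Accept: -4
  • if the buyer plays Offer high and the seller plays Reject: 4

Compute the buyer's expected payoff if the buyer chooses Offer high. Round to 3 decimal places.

0.800

E[Offer high] = 0.6·4 + 0.4·(-4) = 2.4 + (-1.6) = 0.8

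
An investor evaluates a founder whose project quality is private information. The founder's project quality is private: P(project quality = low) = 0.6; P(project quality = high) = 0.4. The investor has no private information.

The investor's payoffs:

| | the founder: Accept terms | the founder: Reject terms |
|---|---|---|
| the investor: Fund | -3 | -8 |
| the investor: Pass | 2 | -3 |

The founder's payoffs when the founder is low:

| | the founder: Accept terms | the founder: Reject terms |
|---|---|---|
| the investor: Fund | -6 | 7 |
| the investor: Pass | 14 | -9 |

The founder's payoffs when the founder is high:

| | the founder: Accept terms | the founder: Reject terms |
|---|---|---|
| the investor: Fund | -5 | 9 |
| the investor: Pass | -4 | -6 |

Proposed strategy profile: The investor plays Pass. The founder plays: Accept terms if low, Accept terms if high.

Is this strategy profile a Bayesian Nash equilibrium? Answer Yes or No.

Yes

A profile is a BNE iff every type of every player is best-responding given beliefs about the other side.
The investor plays Pass: E[Pass] = 0.6·(2) + 0.4·(2) = 2; E[Fund] = -3. Best-responding. ✓
The founder (project quality low), facing Pass: Accept terms gives 14, Reject terms gives -9. Proposed Accept terms is best. ✓
The founder (project quality high), facing Pass: Accept terms gives -4, Reject terms gives -6. Proposed Accept terms is best. ✓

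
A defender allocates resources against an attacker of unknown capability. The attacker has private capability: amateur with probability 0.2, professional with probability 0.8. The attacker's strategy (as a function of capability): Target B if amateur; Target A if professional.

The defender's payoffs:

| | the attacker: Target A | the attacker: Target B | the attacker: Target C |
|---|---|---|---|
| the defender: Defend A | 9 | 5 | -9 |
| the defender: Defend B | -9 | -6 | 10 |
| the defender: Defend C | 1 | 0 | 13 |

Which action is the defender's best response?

Defend A

E[Defend A] = 0.2·(5) + 0.8·(9) = 8.2
E[Defend B] = 0.2·(-6) + 0.8·(-9) = -8.4
E[Defend C] = 0.2·(0) + 0.8·(1) = 0.8
Best response: Defend A (8.2 is the largest).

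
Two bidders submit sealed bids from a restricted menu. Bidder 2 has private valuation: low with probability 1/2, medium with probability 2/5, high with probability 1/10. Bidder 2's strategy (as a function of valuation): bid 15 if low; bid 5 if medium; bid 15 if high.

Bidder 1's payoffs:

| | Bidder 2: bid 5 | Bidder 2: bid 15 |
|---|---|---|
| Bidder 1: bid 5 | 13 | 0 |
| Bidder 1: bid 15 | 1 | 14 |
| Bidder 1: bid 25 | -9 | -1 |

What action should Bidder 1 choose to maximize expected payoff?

bid 15

E[bid 5] = 1/2·(0) + 2/5·(13) + 1/10·(0) = 26/5
E[bid 15] = 1/2·(14) + 2/5·(1) + 1/10·(14) = 44/5
E[bid 25] = 1/2·(-1) + 2/5·(-9) + 1/10·(-1) = -21/5
Best response: bid 15 (44/5 is the largest).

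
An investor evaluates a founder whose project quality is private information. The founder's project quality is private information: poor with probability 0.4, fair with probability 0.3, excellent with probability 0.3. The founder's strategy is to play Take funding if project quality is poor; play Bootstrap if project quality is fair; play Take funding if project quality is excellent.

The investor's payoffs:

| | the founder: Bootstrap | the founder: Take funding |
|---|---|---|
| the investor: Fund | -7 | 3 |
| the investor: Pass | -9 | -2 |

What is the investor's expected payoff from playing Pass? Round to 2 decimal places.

-4.10

E[Pass] = 0.4·(-2) + 0.3·(-9) + 0.3·(-2) = (-0.8) + (-2.7) + (-0.6) = -4.1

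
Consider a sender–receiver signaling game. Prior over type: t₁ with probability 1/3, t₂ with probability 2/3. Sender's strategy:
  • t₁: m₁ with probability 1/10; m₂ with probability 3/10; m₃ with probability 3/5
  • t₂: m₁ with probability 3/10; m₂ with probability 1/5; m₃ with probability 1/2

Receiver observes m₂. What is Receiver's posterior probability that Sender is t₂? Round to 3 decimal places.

0.571

P(m₂) = (1/3)·(3/10) + (2/3)·(1/5) = 7/30
P(t₂ | m₂) = ((2/3)·(1/5)) / (7/30) = (2/15) / (7/30) = 4/7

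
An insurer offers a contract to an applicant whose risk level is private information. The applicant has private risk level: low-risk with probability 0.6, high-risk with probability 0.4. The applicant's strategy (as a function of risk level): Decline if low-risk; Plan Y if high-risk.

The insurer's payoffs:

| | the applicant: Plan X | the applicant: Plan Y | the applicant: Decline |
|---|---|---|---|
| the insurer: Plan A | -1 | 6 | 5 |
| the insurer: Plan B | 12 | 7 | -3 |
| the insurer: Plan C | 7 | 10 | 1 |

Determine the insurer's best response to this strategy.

Plan A

E[Plan A] = 0.6·(5) + 0.4·(6) = 5.4
E[Plan B] = 0.6·(-3) + 0.4·(7) = 1
E[Plan C] = 0.6·(1) + 0.4·(10) = 4.6
Best response: Plan A (5.4 is the largest).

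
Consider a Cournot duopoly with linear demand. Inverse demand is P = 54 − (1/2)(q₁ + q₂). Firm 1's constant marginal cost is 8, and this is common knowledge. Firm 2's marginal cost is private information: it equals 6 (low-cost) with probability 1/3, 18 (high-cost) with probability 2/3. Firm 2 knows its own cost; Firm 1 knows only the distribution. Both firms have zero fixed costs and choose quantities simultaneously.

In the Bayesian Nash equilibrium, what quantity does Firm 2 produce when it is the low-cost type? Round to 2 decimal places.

Type-c best response for Firm 2: q₂(c) = (54 − c) − q₁/2.
Firm 1 maximizes expected profit; its first-order condition is 54 − q₁ − (1/2)E[q₂] − 8 = 0.
Substituting E[q₂] and solving: E[c₂] = 14, so q₁ = (54 − 2·8 + 14)/(3/2) = 34.6667.
q₂(low-cost) = (54 − 6 − (1/2)·34.6667) = 30.6667.

30.67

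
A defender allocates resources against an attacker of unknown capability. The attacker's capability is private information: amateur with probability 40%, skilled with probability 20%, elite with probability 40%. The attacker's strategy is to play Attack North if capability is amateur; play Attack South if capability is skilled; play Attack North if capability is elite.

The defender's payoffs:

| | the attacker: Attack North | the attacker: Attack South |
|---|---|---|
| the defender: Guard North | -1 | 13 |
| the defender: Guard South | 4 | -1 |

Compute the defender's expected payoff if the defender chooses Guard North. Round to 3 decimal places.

1.800

Take the expectation over the attacker's capability, weighting each type's action by its prior probability.
E[Guard North] = 0.4·(-1) + 0.2·13 + 0.4·(-1) = (-0.4) + 2.6 + (-0.4) = 1.8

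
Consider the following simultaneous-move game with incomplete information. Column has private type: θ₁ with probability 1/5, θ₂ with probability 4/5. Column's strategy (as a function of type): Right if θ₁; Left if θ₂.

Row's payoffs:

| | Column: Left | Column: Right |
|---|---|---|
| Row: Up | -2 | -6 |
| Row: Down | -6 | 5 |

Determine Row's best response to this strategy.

E[Up] = 1/5·(-6) + 4/5·(-2) = -14/5
E[Down] = 1/5·(5) + 4/5·(-6) = -19/5
Best response: Up (-14/5 is the largest).

Up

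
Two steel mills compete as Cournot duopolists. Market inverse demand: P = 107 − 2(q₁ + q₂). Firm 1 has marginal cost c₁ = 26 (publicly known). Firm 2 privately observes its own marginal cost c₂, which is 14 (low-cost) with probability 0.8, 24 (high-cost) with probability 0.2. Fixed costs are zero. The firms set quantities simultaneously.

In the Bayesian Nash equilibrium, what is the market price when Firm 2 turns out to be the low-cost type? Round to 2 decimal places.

48.67

Type-c best response for Firm 2: q₂(c) = (107 − c)/4 − q₁/2.
Firm 1 maximizes expected profit; its first-order condition is 107 − 4q₁ − 2E[q₂] − 26 = 0.
Substituting E[q₂] and solving: E[c₂] = 16, so q₁ = (107 − 2·26 + 16)/6 = 11.8333.
q₂(low-cost) = 17.3333, so P = 107 − 2·(11.8333 + 17.3333) = 48.6667.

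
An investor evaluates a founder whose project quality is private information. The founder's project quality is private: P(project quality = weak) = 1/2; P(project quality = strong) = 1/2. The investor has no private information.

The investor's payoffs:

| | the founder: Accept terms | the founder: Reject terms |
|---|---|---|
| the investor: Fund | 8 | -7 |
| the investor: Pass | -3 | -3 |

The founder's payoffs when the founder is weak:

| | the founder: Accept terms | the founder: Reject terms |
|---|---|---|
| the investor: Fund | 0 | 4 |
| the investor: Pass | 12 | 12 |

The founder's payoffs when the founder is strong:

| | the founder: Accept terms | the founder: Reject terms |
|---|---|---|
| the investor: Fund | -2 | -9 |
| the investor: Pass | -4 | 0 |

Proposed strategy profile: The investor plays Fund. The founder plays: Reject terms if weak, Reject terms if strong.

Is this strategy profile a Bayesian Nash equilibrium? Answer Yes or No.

A profile is a BNE iff every type of every player is best-responding given beliefs about the other side.
The investor plays Fund: E[Fund] = 1/2·(-7) + 1/2·(-7) = -7; E[Pass] = -3. Not best-responding. ✗
The founder (project quality weak), facing Fund: Accept terms gives 0, Reject terms gives 4. Proposed Reject terms is best. ✓
The founder (project quality strong), facing Fund: Accept terms gives -2, Reject terms gives -9. Proposed Reject terms is not best — profitable deviation exists. ✗

No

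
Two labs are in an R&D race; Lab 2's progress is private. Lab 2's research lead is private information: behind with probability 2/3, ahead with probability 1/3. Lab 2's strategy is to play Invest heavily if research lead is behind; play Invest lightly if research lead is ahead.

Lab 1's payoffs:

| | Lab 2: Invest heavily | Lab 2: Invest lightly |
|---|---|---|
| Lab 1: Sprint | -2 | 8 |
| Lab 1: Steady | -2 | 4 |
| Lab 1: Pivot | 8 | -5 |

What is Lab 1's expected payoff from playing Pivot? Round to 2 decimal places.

E[Pivot] = 2/3·8 + 1/3·(-5) = 16/3 + (-5/3) = 11/3

3.67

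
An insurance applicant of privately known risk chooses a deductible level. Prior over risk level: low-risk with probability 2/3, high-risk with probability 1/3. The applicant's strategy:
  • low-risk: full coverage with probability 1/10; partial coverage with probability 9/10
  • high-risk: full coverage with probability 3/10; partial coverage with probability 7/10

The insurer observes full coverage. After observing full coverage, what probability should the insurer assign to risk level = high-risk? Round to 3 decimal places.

0.600

P(full coverage) = (2/3)·(1/10) + (1/3)·(3/10) = 1/6
P(high-risk | full coverage) = ((1/3)·(3/10)) / (1/6) = (1/10) / (1/6) = 3/5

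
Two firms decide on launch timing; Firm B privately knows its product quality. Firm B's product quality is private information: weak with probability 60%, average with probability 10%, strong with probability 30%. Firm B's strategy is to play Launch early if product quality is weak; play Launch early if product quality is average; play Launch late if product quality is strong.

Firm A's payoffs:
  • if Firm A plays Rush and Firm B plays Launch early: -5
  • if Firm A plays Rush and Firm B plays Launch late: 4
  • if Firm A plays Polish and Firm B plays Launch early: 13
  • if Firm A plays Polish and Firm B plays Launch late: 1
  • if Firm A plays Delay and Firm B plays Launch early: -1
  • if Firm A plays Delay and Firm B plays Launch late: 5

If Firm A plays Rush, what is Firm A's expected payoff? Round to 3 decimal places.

-2.300

E[Rush] = 0.6·(-5) + 0.1·(-5) + 0.3·4 = (-3) + (-0.5) + 1.2 = -2.3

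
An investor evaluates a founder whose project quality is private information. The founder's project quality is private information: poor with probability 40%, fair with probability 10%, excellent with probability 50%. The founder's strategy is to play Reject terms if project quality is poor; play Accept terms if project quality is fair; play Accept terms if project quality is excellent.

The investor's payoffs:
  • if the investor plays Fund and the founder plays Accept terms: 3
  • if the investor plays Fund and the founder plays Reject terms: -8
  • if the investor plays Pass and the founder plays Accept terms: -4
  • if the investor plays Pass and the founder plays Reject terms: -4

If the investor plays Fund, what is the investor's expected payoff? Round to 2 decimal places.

E[Fund] = 0.4·(-8) + 0.1·3 + 0.5·3 = (-3.2) + 0.3 + 1.5 = -1.4

-1.40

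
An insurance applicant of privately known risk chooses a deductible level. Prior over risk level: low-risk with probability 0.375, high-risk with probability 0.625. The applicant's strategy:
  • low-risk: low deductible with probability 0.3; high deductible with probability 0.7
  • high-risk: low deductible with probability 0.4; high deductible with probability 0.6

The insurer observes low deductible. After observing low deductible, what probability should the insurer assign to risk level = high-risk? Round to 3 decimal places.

0.690

Apply Bayes' rule using the sender's strategy as the likelihood.
P(low deductible) = 0.375·0.3 + 0.625·0.4 = 0.3625
P(high-risk | low deductible) = (0.625·0.4) / 0.3625 = 0.25 / 0.3625 = 0.689655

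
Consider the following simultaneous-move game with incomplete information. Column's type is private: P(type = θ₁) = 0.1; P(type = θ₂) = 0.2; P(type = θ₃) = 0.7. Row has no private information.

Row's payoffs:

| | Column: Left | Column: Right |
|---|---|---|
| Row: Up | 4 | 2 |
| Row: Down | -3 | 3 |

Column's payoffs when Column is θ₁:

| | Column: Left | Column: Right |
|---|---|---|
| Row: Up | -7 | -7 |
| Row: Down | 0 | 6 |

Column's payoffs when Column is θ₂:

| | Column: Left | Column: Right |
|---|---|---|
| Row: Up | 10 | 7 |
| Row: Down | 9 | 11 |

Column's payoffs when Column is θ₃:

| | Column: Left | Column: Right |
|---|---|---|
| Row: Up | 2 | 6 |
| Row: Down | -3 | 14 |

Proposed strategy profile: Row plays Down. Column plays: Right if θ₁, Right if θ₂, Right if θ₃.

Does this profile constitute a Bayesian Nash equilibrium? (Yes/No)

Yes

Row plays Down: E[Down] = 0.1·(3) + 0.2·(3) + 0.7·(3) = 3; E[Up] = 2. Best-responding. ✓
Column (type θ₁), facing Down: Left gives 0, Right gives 6. Proposed Right is best. ✓
Column (type θ₂), facing Down: Left gives 9, Right gives 11. Proposed Right is best. ✓
Column (type θ₃), facing Down: Left gives -3, Right gives 14. Proposed Right is best. ✓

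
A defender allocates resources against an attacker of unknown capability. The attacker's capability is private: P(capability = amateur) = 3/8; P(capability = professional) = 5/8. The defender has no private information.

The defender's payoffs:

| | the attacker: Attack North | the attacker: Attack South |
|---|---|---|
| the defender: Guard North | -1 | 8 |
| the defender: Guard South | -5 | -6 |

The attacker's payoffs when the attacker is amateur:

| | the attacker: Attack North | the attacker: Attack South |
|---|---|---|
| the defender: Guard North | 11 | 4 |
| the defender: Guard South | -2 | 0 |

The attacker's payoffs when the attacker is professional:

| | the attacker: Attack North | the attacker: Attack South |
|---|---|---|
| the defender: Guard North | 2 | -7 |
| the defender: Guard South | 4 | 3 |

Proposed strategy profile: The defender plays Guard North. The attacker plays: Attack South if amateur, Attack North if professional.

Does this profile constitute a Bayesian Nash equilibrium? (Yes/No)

No

A profile is a BNE iff every type of every player is best-responding given beliefs about the other side.
The defender plays Guard North: E[Guard North] = 3/8·(8) + 5/8·(-1) = 19/8; E[Guard South] = -43/8. Best-responding. ✓
The attacker (capability amateur), facing Guard North: Attack North gives 11, Attack South gives 4. Proposed Attack South is not best — profitable deviation exists. ✗
The attacker (capability professional), facing Guard North: Attack North gives 2, Attack South gives -7. Proposed Attack North is best. ✓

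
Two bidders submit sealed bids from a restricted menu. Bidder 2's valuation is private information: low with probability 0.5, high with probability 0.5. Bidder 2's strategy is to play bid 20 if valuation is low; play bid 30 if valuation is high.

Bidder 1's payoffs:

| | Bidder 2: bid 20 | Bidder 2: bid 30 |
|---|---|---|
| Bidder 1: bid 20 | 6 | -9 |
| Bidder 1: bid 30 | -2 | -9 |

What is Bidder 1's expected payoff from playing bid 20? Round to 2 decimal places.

Take the expectation over Bidder 2's valuation, weighting each type's action by its prior probability.
E[bid 20] = 0.5·6 + 0.5·(-9) = 3 + (-4.5) = -1.5

-1.50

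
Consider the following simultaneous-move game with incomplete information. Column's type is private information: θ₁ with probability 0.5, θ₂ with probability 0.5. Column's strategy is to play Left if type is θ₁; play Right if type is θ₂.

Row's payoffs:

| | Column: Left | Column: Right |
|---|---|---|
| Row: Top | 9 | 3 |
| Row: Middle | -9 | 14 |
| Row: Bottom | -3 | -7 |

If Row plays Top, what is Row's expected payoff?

E[Top] = 0.5·9 + 0.5·3 = 4.5 + 1.5 = 6

6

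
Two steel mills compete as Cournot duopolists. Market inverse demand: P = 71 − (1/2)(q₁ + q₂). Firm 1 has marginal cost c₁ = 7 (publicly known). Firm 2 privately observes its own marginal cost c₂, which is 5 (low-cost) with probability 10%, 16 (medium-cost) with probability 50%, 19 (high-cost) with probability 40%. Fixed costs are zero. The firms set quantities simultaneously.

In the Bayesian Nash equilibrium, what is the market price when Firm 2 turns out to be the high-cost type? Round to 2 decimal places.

32.82

Firm 2 with cost c maximizes (71 − (1/2)(q₁+q₂) − c)·q₂, giving q₂(c) = (71 − c − (1/2)q₁).
E[c₂] = 0.1·5 + 0.5·16 + 0.4·19 = 16.1
Firm 1's FOC against E[q₂] yields q₁ = (71 − 2·7 + E[c₂])/(3/2) = (71 − 14 + 16.1)/(3/2) = 48.7333.
q₂(high-cost) = 27.6333, so P = 71 − (1/2)·(48.7333 + 27.6333) = 32.8167.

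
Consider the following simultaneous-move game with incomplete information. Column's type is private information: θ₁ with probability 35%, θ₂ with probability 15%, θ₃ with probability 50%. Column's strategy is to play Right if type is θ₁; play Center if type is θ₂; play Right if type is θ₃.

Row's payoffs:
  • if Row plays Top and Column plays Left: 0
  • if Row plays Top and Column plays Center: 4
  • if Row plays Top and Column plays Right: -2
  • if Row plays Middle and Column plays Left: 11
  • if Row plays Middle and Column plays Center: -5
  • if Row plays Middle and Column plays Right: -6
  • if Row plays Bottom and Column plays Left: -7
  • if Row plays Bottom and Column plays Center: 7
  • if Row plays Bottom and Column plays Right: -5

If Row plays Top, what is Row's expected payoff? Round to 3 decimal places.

-1.100

E[Top] = 0.35·(-2) + 0.15·4 + 0.5·(-2) = (-0.7) + 0.6 + (-1) = -1.1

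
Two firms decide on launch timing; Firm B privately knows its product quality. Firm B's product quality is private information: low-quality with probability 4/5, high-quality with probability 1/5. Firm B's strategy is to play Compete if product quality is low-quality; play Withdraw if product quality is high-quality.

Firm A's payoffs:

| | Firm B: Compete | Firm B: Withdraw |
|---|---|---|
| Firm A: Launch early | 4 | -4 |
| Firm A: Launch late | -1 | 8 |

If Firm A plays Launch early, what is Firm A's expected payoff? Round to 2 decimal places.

E[Launch early] = 4/5·4 + 1/5·(-4) = 16/5 + (-4/5) = 12/5

2.40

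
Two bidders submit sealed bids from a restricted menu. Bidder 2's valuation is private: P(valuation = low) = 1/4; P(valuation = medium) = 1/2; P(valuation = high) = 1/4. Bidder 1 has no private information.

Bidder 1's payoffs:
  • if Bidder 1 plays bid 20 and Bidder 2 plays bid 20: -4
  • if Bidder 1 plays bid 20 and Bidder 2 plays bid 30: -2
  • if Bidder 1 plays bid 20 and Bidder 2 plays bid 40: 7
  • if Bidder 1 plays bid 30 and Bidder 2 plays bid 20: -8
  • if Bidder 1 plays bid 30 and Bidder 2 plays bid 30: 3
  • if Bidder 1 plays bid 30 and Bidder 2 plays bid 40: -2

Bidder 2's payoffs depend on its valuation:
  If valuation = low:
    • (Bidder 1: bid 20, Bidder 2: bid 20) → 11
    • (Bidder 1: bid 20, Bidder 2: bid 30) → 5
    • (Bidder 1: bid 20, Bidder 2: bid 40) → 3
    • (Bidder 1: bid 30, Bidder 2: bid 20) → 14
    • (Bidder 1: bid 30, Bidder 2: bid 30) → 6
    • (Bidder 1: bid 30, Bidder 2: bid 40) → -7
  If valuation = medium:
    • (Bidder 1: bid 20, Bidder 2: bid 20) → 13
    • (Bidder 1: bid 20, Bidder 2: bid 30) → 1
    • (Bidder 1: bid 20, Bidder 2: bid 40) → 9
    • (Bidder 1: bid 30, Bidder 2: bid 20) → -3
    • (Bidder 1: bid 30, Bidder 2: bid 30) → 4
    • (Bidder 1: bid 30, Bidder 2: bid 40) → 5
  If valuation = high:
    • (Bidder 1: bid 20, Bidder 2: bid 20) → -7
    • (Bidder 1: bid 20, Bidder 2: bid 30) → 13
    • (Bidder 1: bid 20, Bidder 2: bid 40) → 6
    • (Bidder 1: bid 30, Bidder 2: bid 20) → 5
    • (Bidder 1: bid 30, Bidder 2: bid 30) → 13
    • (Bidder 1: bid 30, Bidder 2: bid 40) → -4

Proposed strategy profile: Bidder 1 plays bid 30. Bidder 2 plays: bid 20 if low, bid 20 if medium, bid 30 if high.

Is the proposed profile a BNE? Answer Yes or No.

Bidder 1 plays bid 30: E[bid 30] = 1/4·(-8) + 1/2·(-8) + 1/4·(3) = -21/4; E[bid 20] = -7/2. Not best-responding. ✗
Bidder 2 (valuation low), facing bid 30: bid 20 gives 14, bid 30 gives 6, bid 40 gives -7. Proposed bid 20 is best. ✓
Bidder 2 (valuation medium), facing bid 30: bid 20 gives -3, bid 30 gives 4, bid 40 gives 5. Proposed bid 20 is not best — profitable deviation exists. ✗
Bidder 2 (valuation high), facing bid 30: bid 20 gives 5, bid 30 gives 13, bid 40 gives -4. Proposed bid 30 is best. ✓

No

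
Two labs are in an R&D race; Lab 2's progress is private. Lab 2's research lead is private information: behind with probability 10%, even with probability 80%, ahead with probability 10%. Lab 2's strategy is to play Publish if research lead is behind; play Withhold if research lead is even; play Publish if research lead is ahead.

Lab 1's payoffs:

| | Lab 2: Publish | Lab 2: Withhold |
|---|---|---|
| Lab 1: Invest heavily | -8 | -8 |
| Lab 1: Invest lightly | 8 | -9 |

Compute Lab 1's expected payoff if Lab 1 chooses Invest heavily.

E[Invest heavily] = 0.1·(-8) + 0.8·(-8) + 0.1·(-8) = (-0.8) + (-6.4) + (-0.8) = -8

-8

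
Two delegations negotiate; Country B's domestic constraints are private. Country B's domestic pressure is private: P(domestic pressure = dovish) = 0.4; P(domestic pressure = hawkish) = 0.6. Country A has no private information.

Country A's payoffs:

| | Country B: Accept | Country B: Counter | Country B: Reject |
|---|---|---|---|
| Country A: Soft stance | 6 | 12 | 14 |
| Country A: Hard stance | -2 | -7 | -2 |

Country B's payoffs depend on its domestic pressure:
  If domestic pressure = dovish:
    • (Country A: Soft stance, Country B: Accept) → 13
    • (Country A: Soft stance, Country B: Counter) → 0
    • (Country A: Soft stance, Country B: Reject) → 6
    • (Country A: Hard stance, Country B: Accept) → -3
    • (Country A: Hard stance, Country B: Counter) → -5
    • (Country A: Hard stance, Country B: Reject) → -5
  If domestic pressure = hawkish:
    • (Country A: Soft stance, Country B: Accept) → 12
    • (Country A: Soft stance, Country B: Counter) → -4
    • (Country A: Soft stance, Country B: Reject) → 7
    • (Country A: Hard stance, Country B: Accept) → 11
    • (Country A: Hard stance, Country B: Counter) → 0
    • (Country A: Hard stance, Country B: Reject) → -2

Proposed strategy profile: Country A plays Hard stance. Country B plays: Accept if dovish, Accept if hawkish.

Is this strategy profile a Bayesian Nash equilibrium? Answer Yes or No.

A profile is a BNE iff every type of every player is best-responding given beliefs about the other side.
Country A plays Hard stance: E[Hard stance] = 0.4·(-2) + 0.6·(-2) = -2; E[Soft stance] = 6. Not best-responding. ✗
Country B (domestic pressure dovish), facing Hard stance: Accept gives -3, Counter gives -5, Reject gives -5. Proposed Accept is best. ✓
Country B (domestic pressure hawkish), facing Hard stance: Accept gives 11, Counter gives 0, Reject gives -2. Proposed Accept is best. ✓

No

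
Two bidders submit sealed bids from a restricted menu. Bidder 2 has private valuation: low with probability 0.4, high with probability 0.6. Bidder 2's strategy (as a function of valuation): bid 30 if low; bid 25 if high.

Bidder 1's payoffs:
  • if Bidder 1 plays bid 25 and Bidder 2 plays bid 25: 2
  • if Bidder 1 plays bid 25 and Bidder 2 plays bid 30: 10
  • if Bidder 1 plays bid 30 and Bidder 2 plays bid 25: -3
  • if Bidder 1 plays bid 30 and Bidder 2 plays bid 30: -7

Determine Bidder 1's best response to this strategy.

E[bid 25] = 0.4·(10) + 0.6·(2) = 5.2
E[bid 30] = 0.4·(-7) + 0.6·(-3) = -4.6
Best response: bid 25 (5.2 is the largest).

bid 25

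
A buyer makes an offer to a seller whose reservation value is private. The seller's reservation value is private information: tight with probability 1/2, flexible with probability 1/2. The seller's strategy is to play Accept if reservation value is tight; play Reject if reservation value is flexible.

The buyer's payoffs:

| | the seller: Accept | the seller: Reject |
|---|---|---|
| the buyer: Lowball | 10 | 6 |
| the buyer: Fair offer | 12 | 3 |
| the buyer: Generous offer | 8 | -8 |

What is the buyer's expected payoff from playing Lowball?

E[Lowball] = 1/2·10 + 1/2·6 = 5 + 3 = 8

8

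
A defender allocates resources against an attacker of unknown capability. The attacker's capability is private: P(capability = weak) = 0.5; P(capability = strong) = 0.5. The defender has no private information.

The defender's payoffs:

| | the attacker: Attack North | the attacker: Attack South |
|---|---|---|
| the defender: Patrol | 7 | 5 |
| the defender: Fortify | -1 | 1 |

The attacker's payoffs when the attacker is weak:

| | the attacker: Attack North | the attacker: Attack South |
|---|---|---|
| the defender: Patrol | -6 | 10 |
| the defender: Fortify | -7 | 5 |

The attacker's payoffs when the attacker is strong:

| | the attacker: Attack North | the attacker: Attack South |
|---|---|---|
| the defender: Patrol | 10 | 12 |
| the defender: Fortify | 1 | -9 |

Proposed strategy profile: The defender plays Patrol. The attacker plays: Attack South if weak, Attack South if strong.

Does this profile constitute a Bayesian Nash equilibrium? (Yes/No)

Yes

The defender plays Patrol: E[Patrol] = 0.5·(5) + 0.5·(5) = 5; E[Fortify] = 1. Best-responding. ✓
The attacker (capability weak), facing Patrol: Attack North gives -6, Attack South gives 10. Proposed Attack South is best. ✓
The attacker (capability strong), facing Patrol: Attack North gives 10, Attack South gives 12. Proposed Attack South is best. ✓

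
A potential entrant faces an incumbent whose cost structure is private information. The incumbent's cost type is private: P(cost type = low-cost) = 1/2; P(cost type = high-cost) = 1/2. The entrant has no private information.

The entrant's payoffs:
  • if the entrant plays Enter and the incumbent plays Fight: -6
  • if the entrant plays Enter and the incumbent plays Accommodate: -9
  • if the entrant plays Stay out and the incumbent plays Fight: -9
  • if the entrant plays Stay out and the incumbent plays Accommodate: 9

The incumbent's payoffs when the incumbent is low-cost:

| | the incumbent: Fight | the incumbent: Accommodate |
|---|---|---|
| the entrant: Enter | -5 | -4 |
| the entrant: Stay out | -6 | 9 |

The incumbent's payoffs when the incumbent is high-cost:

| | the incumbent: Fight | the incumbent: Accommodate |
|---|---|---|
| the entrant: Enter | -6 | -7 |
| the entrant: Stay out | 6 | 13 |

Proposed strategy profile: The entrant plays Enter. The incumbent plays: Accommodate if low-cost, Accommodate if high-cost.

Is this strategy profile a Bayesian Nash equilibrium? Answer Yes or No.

The entrant plays Enter: E[Enter] = 1/2·(-9) + 1/2·(-9) = -9; E[Stay out] = 9. Not best-responding. ✗
The incumbent (cost type low-cost), facing Enter: Fight gives -5, Accommodate gives -4. Proposed Accommodate is best. ✓
The incumbent (cost type high-cost), facing Enter: Fight gives -6, Accommodate gives -7. Proposed Accommodate is not best — profitable deviation exists. ✗

No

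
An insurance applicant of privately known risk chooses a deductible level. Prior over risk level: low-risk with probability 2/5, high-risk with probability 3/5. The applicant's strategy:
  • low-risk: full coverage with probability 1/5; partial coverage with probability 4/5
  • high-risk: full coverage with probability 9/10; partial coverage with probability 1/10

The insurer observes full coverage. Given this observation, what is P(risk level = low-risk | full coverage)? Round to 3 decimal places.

0.129

P(full coverage) = (2/5)·(1/5) + (3/5)·(9/10) = 31/50
P(low-risk | full coverage) = ((2/5)·(1/5)) / (31/50) = (2/25) / (31/50) = 4/31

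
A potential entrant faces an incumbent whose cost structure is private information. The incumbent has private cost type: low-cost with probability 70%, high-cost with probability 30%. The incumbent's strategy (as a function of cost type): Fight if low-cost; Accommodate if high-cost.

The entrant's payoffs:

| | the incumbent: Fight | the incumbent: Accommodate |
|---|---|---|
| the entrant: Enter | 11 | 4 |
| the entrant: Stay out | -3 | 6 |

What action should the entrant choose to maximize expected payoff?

Enter

E[Enter] = 0.7·(11) + 0.3·(4) = 8.9
E[Stay out] = 0.7·(-3) + 0.3·(6) = -0.3
Best response: Enter (8.9 is the largest).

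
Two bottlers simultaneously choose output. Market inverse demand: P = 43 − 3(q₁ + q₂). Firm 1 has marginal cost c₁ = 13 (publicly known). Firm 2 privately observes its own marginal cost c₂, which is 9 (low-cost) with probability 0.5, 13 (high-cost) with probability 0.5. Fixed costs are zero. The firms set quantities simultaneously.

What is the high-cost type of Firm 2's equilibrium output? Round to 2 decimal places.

3.44

Type-c best response for Firm 2: q₂(c) = (43 − c)/6 − q₁/2.
Firm 1 maximizes expected profit; its first-order condition is 43 − 6q₁ − 3E[q₂] − 13 = 0.
Substituting E[q₂] and solving: E[c₂] = 11, so q₁ = (43 − 2·13 + 11)/9 = 3.11111.
q₂(high-cost) = (43 − 13 − 3·3.11111)/6 = 3.44444.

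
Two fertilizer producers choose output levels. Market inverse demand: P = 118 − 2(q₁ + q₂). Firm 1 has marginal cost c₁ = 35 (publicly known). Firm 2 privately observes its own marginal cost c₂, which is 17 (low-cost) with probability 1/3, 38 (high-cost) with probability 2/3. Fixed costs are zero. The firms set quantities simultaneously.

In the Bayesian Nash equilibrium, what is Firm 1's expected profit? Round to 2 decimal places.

346.72

Type-c best response for Firm 2: q₂(c) = (118 − c)/4 − q₁/2.
Firm 1 maximizes expected profit; its first-order condition is 118 − 4q₁ − 2E[q₂] − 35 = 0.
Substituting E[q₂] and solving: E[c₂] = 31, so q₁ = (118 − 2·35 + 31)/6 = 13.1667.
E[P] = 118 − 2·(q₁ + E[q₂]) = 61.3333; Firm 1's expected profit = (E[P] − 35)·q₁ = (61.3333 − 35)·13.1667 = 346.722.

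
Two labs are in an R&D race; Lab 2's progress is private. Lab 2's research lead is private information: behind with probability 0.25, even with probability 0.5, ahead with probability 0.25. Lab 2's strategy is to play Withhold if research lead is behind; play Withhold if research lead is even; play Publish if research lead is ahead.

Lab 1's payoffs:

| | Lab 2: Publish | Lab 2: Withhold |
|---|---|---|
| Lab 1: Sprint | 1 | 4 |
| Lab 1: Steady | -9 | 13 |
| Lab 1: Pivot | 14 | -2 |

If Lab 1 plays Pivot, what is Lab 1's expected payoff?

2

E[Pivot] = 0.25·(-2) + 0.5·(-2) + 0.25·14 = (-0.5) + (-1) + 3.5 = 2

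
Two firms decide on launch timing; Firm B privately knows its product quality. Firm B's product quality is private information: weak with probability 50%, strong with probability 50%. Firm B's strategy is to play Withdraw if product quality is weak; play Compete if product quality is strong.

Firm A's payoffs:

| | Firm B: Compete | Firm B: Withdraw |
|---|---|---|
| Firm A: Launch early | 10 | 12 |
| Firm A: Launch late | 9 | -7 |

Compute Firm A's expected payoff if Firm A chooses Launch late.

1

Take the expectation over Firm B's product quality, weighting each type's action by its prior probability.
E[Launch late] = 0.5·(-7) + 0.5·9 = (-3.5) + 4.5 = 1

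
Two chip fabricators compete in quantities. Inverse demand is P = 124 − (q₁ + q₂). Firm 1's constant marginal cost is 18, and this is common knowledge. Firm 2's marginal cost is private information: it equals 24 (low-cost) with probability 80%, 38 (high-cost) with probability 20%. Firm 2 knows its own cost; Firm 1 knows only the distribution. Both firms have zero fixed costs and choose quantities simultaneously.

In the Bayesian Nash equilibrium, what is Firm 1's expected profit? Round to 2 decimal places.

Type-c best response for Firm 2: q₂(c) = (124 − c)/2 − q₁/2.
Firm 1 maximizes expected profit; its first-order condition is 124 − 2q₁ − E[q₂] − 18 = 0.
Substituting E[q₂] and solving: E[c₂] = 26.8, so q₁ = (124 − 2·18 + 26.8)/3 = 38.2667.
E[P] = 124 − (q₁ + E[q₂]) = 56.2667; Firm 1's expected profit = (E[P] − 18)·q₁ = (56.2667 − 18)·38.2667 = 1464.34.

1464.34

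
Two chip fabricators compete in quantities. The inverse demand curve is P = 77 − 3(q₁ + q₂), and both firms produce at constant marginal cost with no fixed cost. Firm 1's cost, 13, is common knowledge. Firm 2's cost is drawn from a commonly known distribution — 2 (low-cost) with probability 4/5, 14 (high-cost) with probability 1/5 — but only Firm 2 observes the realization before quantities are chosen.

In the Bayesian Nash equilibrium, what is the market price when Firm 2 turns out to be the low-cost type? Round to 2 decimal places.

30.27

Type-c best response for Firm 2: q₂(c) = (77 − c)/6 − q₁/2.
Firm 1 maximizes expected profit; its first-order condition is 77 − 6q₁ − 3E[q₂] − 13 = 0.
Substituting E[q₂] and solving: E[c₂] = 4.4, so q₁ = (77 − 2·13 + 4.4)/9 = 6.15556.
q₂(low-cost) = 9.42222, so P = 77 − 3·(6.15556 + 9.42222) = 30.2667.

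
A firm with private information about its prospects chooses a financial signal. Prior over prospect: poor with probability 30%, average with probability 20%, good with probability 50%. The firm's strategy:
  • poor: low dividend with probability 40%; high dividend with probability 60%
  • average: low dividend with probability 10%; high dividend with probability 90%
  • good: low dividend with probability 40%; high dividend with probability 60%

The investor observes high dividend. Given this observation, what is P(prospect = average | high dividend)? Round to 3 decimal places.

P(high dividend) = 0.3·0.6 + 0.2·0.9 + 0.5·0.6 = 0.66
P(average | high dividend) = (0.2·0.9) / 0.66 = 0.18 / 0.66 = 0.272727

0.273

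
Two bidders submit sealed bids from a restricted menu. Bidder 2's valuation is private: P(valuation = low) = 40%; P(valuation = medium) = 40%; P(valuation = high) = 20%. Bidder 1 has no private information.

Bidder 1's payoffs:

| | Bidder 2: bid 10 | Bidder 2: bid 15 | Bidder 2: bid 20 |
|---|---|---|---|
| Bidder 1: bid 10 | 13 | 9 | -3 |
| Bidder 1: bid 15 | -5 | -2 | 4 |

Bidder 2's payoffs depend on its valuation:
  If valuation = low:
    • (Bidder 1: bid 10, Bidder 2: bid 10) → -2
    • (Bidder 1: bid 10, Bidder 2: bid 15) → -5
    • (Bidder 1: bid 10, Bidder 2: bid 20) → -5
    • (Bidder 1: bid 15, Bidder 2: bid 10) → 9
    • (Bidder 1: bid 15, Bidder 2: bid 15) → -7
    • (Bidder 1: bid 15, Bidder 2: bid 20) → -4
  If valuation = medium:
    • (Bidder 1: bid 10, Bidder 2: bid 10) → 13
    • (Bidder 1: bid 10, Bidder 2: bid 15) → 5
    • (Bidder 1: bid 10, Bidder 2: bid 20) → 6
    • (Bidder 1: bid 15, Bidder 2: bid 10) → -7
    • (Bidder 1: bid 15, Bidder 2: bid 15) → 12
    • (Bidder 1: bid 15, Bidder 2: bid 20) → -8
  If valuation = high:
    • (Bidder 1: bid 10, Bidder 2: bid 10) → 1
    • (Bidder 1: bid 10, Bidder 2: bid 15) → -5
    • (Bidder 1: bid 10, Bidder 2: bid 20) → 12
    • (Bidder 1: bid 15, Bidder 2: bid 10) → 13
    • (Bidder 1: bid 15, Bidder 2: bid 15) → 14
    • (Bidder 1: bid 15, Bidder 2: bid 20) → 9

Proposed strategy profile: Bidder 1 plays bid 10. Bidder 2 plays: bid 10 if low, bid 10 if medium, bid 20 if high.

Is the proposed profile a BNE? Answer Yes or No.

Bidder 1 plays bid 10: E[bid 10] = 0.4·(13) + 0.4·(13) + 0.2·(-3) = 9.8; E[bid 15] = -3.2. Best-responding. ✓
Bidder 2 (valuation low), facing bid 10: bid 10 gives -2, bid 15 gives -5, bid 20 gives -5. Proposed bid 10 is best. ✓
Bidder 2 (valuation medium), facing bid 10: bid 10 gives 13, bid 15 gives 5, bid 20 gives 6. Proposed bid 10 is best. ✓
Bidder 2 (valuation high), facing bid 10: bid 10 gives 1, bid 15 gives -5, bid 20 gives 12. Proposed bid 20 is best. ✓

Yes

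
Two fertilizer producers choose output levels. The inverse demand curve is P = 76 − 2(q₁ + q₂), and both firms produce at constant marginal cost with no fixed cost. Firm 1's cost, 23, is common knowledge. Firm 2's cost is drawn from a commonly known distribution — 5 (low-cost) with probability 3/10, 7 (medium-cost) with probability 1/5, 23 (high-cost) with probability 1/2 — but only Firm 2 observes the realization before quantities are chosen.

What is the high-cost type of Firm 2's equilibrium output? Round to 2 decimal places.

Type-c best response for Firm 2: q₂(c) = (76 − c)/4 − q₁/2.
Firm 1 maximizes expected profit; its first-order condition is 76 − 4q₁ − 2E[q₂] − 23 = 0.
Substituting E[q₂] and solving: E[c₂] = 14.4, so q₁ = (76 − 2·23 + 14.4)/6 = 7.4.
q₂(high-cost) = (76 − 23 − 2·7.4)/4 = 9.55.

9.55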